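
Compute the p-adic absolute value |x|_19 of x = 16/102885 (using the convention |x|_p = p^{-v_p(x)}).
|16/102885|_19 = 6859

Step 1 — compute v_19(x) by factoring powers of 19 out of the numerator and denominator: v_19(16/102885) = -3. Step 2 — apply |x|_p = p^{-v_p(x)} = 19^{3} = 6859.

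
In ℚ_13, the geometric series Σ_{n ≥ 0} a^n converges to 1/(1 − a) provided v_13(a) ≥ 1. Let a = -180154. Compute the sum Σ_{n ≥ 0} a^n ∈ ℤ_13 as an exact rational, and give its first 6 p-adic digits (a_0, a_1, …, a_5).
Σ a^n = 1/(1 − a) = 1/180155;  first 6 digits = (1, 0, 0, 9, 6, 12)

v_13(a) = 3 ≥ 1, so the series converges in ℤ_13 to 1/(1 − a) = 1/(1 − (-180154)) = 1/180155. Expand this rational in ℤ_13: compute digits iteratively via d_i = x_i mod 13, x_{i+1} = (x_i − d_i)/13. The first 6 digits are (1, 0, 0, 9, 6, 12).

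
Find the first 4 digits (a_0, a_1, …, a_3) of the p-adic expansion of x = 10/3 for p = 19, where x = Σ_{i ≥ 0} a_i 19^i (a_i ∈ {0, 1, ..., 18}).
(a_0, …, a_3) = (16, 12, 12, 12)

v_19(10/3) = 0 (numerator and denominator both coprime to 19), so x ∈ ℤ_19^×. Compute digits iteratively via a_i = x_i mod 19, x_{i+1} = (x_i − a_i)/19, with x_0 = x:
  x_0 = 10/3;  a_0 = 16;  x_1 = (x_0 − 16)/19 = -2/3
  x_1 = -2/3;  a_1 = 12;  x_2 = (x_1 − 12)/19 = -2/3
  x_2 = -2/3;  a_2 = 12;  x_3 = (x_2 − 12)/19 = -2/3
  x_3 = -2/3;  a_3 = 12;  x_4 = (x_3 − 12)/19 = -2/3
Digits: (16, 12, 12, 12).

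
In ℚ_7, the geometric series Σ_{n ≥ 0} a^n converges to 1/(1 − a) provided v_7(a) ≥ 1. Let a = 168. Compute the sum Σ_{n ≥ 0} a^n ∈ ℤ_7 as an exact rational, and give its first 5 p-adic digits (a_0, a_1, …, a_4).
Σ a^n = 1/(1 − a) = -1/167;  first 5 digits = (1, 3, 5, 4, 2)

v_7(a) = 1 ≥ 1, so the series converges in ℤ_7 to 1/(1 − a) = 1/(1 − 168) = -1/167. Expand this rational in ℤ_7: compute digits iteratively via d_i = x_i mod 7, x_{i+1} = (x_i − d_i)/7. The first 5 digits are (1, 3, 5, 4, 2).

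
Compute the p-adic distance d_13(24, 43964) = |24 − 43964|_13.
d_13(24, 43964) = 1/2197

Step 1 — x − y = 24 − 43964 = -43940. Step 2 — v_13(-43940) = 3 (factor: -43940 = −(13^3 · 20); the sign does not affect v_p). Step 3 — |x − y|_13 = 13^{-3} = 1/2197.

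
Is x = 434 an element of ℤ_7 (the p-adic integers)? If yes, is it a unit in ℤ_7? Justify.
x ∈ ℤ_7 but not a unit; v_7(x) = 1 > 0

ℤ_7 = {x ∈ ℚ_7 : v_7(x) ≥ 0} and ℤ_7^× = {x ∈ ℤ_7 : v_7(x) = 0}. Here v_7(434) = v_7(num) − v_7(den) = 1; compare against these criteria.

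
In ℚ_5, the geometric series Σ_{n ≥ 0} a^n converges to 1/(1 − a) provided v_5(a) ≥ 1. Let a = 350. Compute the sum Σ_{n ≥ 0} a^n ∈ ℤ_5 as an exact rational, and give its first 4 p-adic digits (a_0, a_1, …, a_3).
Σ a^n = 1/(1 − a) = -1/349;  first 4 digits = (1, 0, 4, 2)

v_5(a) = 2 ≥ 1, so the series converges in ℤ_5 to 1/(1 − a) = 1/(1 − 350) = -1/349. Expand this rational in ℤ_5: compute digits iteratively via d_i = x_i mod 5, x_{i+1} = (x_i − d_i)/5. The first 4 digits are (1, 0, 4, 2).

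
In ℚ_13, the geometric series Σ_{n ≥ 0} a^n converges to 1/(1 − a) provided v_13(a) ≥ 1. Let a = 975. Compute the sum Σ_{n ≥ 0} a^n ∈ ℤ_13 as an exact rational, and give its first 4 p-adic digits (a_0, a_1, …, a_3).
Σ a^n = 1/(1 − a) = -1/974;  first 4 digits = (1, 10, 1, 3)

v_13(a) = 1 ≥ 1, so the series converges in ℤ_13 to 1/(1 − a) = 1/(1 − 975) = -1/974. Expand this rational in ℤ_13: compute digits iteratively via d_i = x_i mod 13, x_{i+1} = (x_i − d_i)/13. The first 4 digits are (1, 10, 1, 3).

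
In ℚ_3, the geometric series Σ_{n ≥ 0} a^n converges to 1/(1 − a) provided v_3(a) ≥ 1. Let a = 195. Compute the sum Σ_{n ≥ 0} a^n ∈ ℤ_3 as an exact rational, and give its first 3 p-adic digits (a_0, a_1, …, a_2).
Σ a^n = 1/(1 − a) = -1/194;  first 3 digits = (1, 2, 1)

v_3(a) = 1 ≥ 1, so the series converges in ℤ_3 to 1/(1 − a) = 1/(1 − 195) = -1/194. Expand this rational in ℤ_3: compute digits iteratively via d_i = x_i mod 3, x_{i+1} = (x_i − d_i)/3. The first 3 digits are (1, 2, 1).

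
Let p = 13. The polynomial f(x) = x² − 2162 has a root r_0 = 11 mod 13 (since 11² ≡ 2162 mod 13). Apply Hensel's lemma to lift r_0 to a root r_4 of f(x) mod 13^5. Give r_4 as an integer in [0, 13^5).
r_4 = 130856 (mod 371293)

Hensel's recurrence: r_{i+1} = r_i − f(r_i)·(f′(r_i))^{-1} mod 13^{i+2}, with f′(x) = 2x. Iterate:
  r_0 = 11 (mod 13)
  r_1 = 50 (mod 169)
  r_2 = 1233 (mod 2197)
  r_3 = 16612 (mod 28561)
  r_4 = 130856 (mod 371293)
Final: r_4 = 130856, and one checks f(r_4) ≡ 0 mod 13^5.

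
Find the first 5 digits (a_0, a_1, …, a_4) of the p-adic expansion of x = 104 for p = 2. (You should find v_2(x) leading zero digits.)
(a_0, …, a_4) = (0, 0, 0, 1, 0)

v_2(104) = 3, so a_0 = ... = a_2 = 0. Factor out: x = 2^3 · u with u = 13 a unit in ℤ_2. Expand u iteratively via a_{v+i} = u_i mod 2, u_{i+1} = (u_i − a_{v+i})/2:
  u_0 = 13;  a_3 = 1;  u_1 = (u_0 − 1)/2 = 6
  u_1 = 6;  a_4 = 0;  u_2 = (u_1 − 0)/2 = 3
Digits: (0, 0, 0, 1, 0).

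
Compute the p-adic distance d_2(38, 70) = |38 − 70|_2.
d_2(38, 70) = 1/32

Step 1 — x − y = 38 − 70 = -32. Step 2 — v_2(-32) = 5 (factor: -32 = −(2^5 · 1); the sign does not affect v_p). Step 3 — |x − y|_2 = 2^{-5} = 1/32.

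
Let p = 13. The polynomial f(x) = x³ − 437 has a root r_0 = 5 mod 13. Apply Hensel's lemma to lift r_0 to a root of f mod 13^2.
r_1 = 70 (mod 169)

Hensel: r_{i+1} = r_i − f(r_i)/f′(r_i) mod 13^{i+2}, where f′(x) = 3x². Iterate:
  r_0 = 5 (mod 13)
  r_1 = 70 (mod 169)
Final: r = 70 with f(r) ≡ 0 mod 13^2.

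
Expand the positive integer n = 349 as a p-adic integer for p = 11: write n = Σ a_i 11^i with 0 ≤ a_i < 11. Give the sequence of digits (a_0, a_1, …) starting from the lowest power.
(a_0, a_1, …) = (8, 9, 2)

Repeated division by 11 gives the digits low-to-high: 349 = 8 + 9·11^1 + 2·11^2. Digit sequence: (8, 9, 2).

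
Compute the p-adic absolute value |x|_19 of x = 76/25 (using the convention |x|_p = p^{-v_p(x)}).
|76/25|_19 = 1/19

Step 1 — compute v_19(x) by factoring powers of 19 out of the numerator and denominator: v_19(76/25) = 1. Step 2 — apply |x|_p = p^{-v_p(x)} = 19^{-1} = 1/19.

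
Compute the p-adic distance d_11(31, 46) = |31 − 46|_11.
d_11(31, 46) = 1

Step 1 — x − y = 31 − 46 = -15. Step 2 — v_11(-15) = 0 (factor: -15 = −(11^0 · 15); the sign does not affect v_p). Step 3 — |x − y|_11 = 11^{0} = 1.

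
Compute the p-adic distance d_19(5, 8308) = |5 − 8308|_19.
d_19(5, 8308) = 1/361

Step 1 — x − y = 5 − 8308 = -8303. Step 2 — v_19(-8303) = 2 (factor: -8303 = −(19^2 · 23); the sign does not affect v_p). Step 3 — |x − y|_19 = 19^{-2} = 1/361.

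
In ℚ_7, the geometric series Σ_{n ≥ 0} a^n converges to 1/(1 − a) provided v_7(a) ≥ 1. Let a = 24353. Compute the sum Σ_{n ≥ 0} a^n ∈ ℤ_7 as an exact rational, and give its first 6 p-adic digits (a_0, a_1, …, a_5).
Σ a^n = 1/(1 − a) = -1/24352;  first 6 digits = (1, 0, 0, 1, 3, 1)

v_7(a) = 3 ≥ 1, so the series converges in ℤ_7 to 1/(1 − a) = 1/(1 − 24353) = -1/24352. Expand this rational in ℤ_7: compute digits iteratively via d_i = x_i mod 7, x_{i+1} = (x_i − d_i)/7. The first 6 digits are (1, 0, 0, 1, 3, 1).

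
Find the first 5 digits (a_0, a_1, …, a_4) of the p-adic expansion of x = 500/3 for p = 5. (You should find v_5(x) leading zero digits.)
(a_0, …, a_4) = (0, 0, 0, 3, 3)

v_5(500/3) = 3, so a_0 = ... = a_2 = 0. Factor out: x = 5^3 · u with u = 4/3 a unit in ℤ_5. Expand u iteratively via a_{v+i} = u_i mod 5, u_{i+1} = (u_i − a_{v+i})/5:
  u_0 = 4/3;  a_3 = 3;  u_1 = (u_0 − 3)/5 = -1/3
  u_1 = -1/3;  a_4 = 3;  u_2 = (u_1 − 3)/5 = -2/3
Digits: (0, 0, 0, 3, 3).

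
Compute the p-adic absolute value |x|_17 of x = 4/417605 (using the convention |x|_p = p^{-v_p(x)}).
|4/417605|_17 = 83521

Step 1 — compute v_17(x) by factoring powers of 17 out of the numerator and denominator: v_17(4/417605) = -4. Step 2 — apply |x|_p = p^{-v_p(x)} = 17^{4} = 83521.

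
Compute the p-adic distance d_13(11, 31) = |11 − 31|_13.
d_13(11, 31) = 1

Step 1 — x − y = 11 − 31 = -20. Step 2 — v_13(-20) = 0 (factor: -20 = −(13^0 · 20); the sign does not affect v_p). Step 3 — |x − y|_13 = 13^{0} = 1.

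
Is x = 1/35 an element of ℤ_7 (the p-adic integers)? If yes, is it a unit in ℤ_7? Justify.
x ∉ ℤ_7 (v_7(x) = -1 < 0)

ℤ_7 = {x ∈ ℚ_7 : v_7(x) ≥ 0} and ℤ_7^× = {x ∈ ℤ_7 : v_7(x) = 0}. Here v_7(1/35) = v_7(num) − v_7(den) = -1; compare against these criteria.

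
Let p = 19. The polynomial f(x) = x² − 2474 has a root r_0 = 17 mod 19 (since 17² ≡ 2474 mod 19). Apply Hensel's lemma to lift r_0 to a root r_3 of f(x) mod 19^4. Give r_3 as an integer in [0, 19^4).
r_3 = 31690 (mod 130321)

Hensel's recurrence: r_{i+1} = r_i − f(r_i)·(f′(r_i))^{-1} mod 19^{i+2}, with f′(x) = 2x. Iterate:
  r_0 = 17 (mod 19)
  r_1 = 283 (mod 361)
  r_2 = 4254 (mod 6859)
  r_3 = 31690 (mod 130321)
Final: r_3 = 31690, and one checks f(r_3) ≡ 0 mod 19^4.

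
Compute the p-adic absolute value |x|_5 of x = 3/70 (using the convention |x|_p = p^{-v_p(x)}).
|3/70|_5 = 5

Step 1 — compute v_5(x) by factoring powers of 5 out of the numerator and denominator: v_5(3/70) = -1. Step 2 — apply |x|_p = p^{-v_p(x)} = 5^{1} = 5.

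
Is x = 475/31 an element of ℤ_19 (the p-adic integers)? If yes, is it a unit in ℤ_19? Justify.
x ∈ ℤ_19 but not a unit; v_19(x) = 1 > 0

ℤ_19 = {x ∈ ℚ_19 : v_19(x) ≥ 0} and ℤ_19^× = {x ∈ ℤ_19 : v_19(x) = 0}. Here v_19(475/31) = v_19(num) − v_19(den) = 1; compare against these criteria.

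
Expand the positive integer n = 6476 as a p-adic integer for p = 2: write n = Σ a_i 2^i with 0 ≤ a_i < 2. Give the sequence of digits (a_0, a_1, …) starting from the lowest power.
(a_0, a_1, …) = (0, 0, 1, 1, 0, 0, 1, 0, 1, 0, 0, 1, 1)

Repeated division by 2 gives the digits low-to-high: 6476 = 1·2^2 + 1·2^3 + 1·2^6 + 1·2^8 + 1·2^11 + 1·2^12. Digit sequence: (0, 0, 1, 1, 0, 0, 1, 0, 1, 0, 0, 1, 1).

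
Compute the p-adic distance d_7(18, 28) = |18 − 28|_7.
d_7(18, 28) = 1

Step 1 — x − y = 18 − 28 = -10. Step 2 — v_7(-10) = 0 (factor: -10 = −(7^0 · 10); the sign does not affect v_p). Step 3 — |x − y|_7 = 7^{0} = 1.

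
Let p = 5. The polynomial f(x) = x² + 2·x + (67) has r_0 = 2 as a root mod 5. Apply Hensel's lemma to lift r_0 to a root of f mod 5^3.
r_2 = 52 (mod 125)

Hensel: r_{i+1} = r_i − f(r_i)·(f′(r_i))^{-1} mod 5^{i+2}, f′(x) = 2x + 2. Iterate:
  r_0 = 2 (mod 5)
  r_1 = 2 (mod 25)
  r_2 = 52 (mod 125)
Final: r = 52 satisfies f(r) ≡ 0 mod 5^3.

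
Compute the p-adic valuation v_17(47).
v_17(47) = 0

v_17(n) is the largest exponent k such that 17^k divides n. Factor out: 47 = 17^0 · 47. (Sign doesn't affect v_p.) So v_17(47) = 0.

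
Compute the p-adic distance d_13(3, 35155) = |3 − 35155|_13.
d_13(3, 35155) = 1/2197

Step 1 — x − y = 3 − 35155 = -35152. Step 2 — v_13(-35152) = 3 (factor: -35152 = −(13^3 · 16); the sign does not affect v_p). Step 3 — |x − y|_13 = 13^{-3} = 1/2197.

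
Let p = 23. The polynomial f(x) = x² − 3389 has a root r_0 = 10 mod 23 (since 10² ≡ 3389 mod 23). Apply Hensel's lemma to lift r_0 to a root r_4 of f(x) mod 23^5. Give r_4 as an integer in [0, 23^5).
r_4 = 963457 (mod 6436343)

Hensel's recurrence: r_{i+1} = r_i − f(r_i)·(f′(r_i))^{-1} mod 23^{i+2}, with f′(x) = 2x. Iterate:
  r_0 = 10 (mod 23)
  r_1 = 148 (mod 529)
  r_2 = 2264 (mod 12167)
  r_3 = 123934 (mod 279841)
  r_4 = 963457 (mod 6436343)
Final: r_4 = 963457, and one checks f(r_4) ≡ 0 mod 23^5.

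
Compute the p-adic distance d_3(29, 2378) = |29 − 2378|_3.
d_3(29, 2378) = 1/81

Step 1 — x − y = 29 − 2378 = -2349. Step 2 — v_3(-2349) = 4 (factor: -2349 = −(3^4 · 29); the sign does not affect v_p). Step 3 — |x − y|_3 = 3^{-4} = 1/81.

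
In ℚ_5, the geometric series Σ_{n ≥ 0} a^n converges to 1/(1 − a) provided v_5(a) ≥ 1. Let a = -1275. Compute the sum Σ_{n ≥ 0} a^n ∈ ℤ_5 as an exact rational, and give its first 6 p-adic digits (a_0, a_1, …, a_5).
Σ a^n = 1/(1 − a) = 1/1276;  first 6 digits = (1, 0, 4, 4, 3, 4)

v_5(a) = 2 ≥ 1, so the series converges in ℤ_5 to 1/(1 − a) = 1/(1 − (-1275)) = 1/1276. Expand this rational in ℤ_5: compute digits iteratively via d_i = x_i mod 5, x_{i+1} = (x_i − d_i)/5. The first 6 digits are (1, 0, 4, 4, 3, 4).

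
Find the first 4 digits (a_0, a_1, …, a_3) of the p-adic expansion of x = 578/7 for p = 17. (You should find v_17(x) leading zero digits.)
(a_0, …, a_3) = (0, 0, 10, 14)

v_17(578/7) = 2, so a_0 = ... = a_1 = 0. Factor out: x = 17^2 · u with u = 2/7 a unit in ℤ_17. Expand u iteratively via a_{v+i} = u_i mod 17, u_{i+1} = (u_i − a_{v+i})/17:
  u_0 = 2/7;  a_2 = 10;  u_1 = (u_0 − 10)/17 = -4/7
  u_1 = -4/7;  a_3 = 14;  u_2 = (u_1 − 14)/17 = -6/7
Digits: (0, 0, 10, 14).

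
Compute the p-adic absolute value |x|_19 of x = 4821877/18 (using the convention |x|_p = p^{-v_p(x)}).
|4821877/18|_19 = 1/130321

Step 1 — compute v_19(x) by factoring powers of 19 out of the numerator and denominator: v_19(4821877/18) = 4. Step 2 — apply |x|_p = p^{-v_p(x)} = 19^{-4} = 1/130321.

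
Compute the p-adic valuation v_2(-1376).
v_2(-1376) = 5

v_2(n) is the largest exponent k such that 2^k divides n. Factor out: -1376 = -2^5 · 43. (Sign doesn't affect v_p.) So v_2(-1376) = 5.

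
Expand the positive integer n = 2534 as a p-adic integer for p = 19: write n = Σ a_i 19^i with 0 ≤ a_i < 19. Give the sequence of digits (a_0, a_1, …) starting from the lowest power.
(a_0, a_1, …) = (7, 0, 7)

Repeated division by 19 gives the digits low-to-high: 2534 = 7 + 7·19^2. Digit sequence: (7, 0, 7).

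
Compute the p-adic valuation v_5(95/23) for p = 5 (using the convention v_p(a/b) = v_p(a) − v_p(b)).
v_5(95/23) = 1

Factor powers of 5 from the numerator and denominator of the reduced fraction: 95 = 5^1 · 19 and 23 = 5^0 · 23. Apply v_p(a/b) = v_p(a) − v_p(b): v_5(95/23) = 1 − 0 = 1.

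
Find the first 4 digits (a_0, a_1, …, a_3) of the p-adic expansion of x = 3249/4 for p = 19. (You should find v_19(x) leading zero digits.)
(a_0, …, a_3) = (0, 0, 7, 14)

v_19(3249/4) = 2, so a_0 = ... = a_1 = 0. Factor out: x = 19^2 · u with u = 9/4 a unit in ℤ_19. Expand u iteratively via a_{v+i} = u_i mod 19, u_{i+1} = (u_i − a_{v+i})/19:
  u_0 = 9/4;  a_2 = 7;  u_1 = (u_0 − 7)/19 = -1/4
  u_1 = -1/4;  a_3 = 14;  u_2 = (u_1 − 14)/19 = -3/4
Digits: (0, 0, 7, 14).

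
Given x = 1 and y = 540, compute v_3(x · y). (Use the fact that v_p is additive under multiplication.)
v_3(540) = 3

v_p(x) = 0 (factor: 1 = 3^0 · 1); v_p(y) = 3 (factor: 540 = 3^3 · 20). Additivity: v_p(xy) = v_p(x) + v_p(y) = 0 + 3 = 3. (Direct check: xy = 540 = 3^3 · (20).)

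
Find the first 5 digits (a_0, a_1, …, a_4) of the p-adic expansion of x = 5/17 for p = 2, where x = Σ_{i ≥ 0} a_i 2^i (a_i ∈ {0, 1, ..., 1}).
(a_0, …, a_4) = (1, 0, 1, 0, 1)

v_2(5/17) = 0 (numerator and denominator both coprime to 2), so x ∈ ℤ_2^×. Compute digits iteratively via a_i = x_i mod 2, x_{i+1} = (x_i − a_i)/2, with x_0 = x:
  x_0 = 5/17;  a_0 = 1;  x_1 = (x_0 − 1)/2 = -6/17
  x_1 = -6/17;  a_1 = 0;  x_2 = (x_1 − 0)/2 = -3/17
  x_2 = -3/17;  a_2 = 1;  x_3 = (x_2 − 1)/2 = -10/17
  x_3 = -10/17;  a_3 = 0;  x_4 = (x_3 − 0)/2 = -5/17
  x_4 = -5/17;  a_4 = 1;  x_5 = (x_4 − 1)/2 = -11/17
Digits: (1, 0, 1, 0, 1).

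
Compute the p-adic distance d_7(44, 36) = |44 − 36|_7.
d_7(44, 36) = 1

Step 1 — x − y = 44 − 36 = 8. Step 2 — v_7(8) = 0 (factor: 8 = (7^0 · 8); the sign does not affect v_p). Step 3 — |x − y|_7 = 7^{0} = 1.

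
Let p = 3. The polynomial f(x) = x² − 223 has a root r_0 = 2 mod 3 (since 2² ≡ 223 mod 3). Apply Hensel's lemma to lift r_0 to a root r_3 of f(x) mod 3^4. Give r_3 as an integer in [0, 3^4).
r_3 = 41 (mod 81)

Hensel's recurrence: r_{i+1} = r_i − f(r_i)·(f′(r_i))^{-1} mod 3^{i+2}, with f′(x) = 2x. Iterate:
  r_0 = 2 (mod 3)
  r_1 = 5 (mod 9)
  r_2 = 14 (mod 27)
  r_3 = 41 (mod 81)
Final: r_3 = 41, and one checks f(r_3) ≡ 0 mod 3^4.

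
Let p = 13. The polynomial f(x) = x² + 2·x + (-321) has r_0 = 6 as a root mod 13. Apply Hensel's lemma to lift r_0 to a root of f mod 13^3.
r_2 = 1293 (mod 2197)

Hensel: r_{i+1} = r_i − f(r_i)·(f′(r_i))^{-1} mod 13^{i+2}, f′(x) = 2x + 2. Iterate:
  r_0 = 6 (mod 13)
  r_1 = 110 (mod 169)
  r_2 = 1293 (mod 2197)
Final: r = 1293 satisfies f(r) ≡ 0 mod 13^3.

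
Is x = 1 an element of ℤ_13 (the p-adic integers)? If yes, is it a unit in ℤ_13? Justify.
x ∈ ℤ_13^× (unit); v_13(x) = 0

ℤ_13 = {x ∈ ℚ_13 : v_13(x) ≥ 0} and ℤ_13^× = {x ∈ ℤ_13 : v_13(x) = 0}. Here v_13(1) = v_13(num) − v_13(den) = 0; compare against these criteria.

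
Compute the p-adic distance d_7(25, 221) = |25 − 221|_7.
d_7(25, 221) = 1/49

Step 1 — x − y = 25 − 221 = -196. Step 2 — v_7(-196) = 2 (factor: -196 = −(7^2 · 4); the sign does not affect v_p). Step 3 — |x − y|_7 = 7^{-2} = 1/49.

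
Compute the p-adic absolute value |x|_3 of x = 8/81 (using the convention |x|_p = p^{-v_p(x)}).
|8/81|_3 = 81

Step 1 — compute v_3(x) by factoring powers of 3 out of the numerator and denominator: v_3(8/81) = -4. Step 2 — apply |x|_p = p^{-v_p(x)} = 3^{4} = 81.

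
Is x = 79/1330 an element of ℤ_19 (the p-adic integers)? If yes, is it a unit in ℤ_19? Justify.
x ∉ ℤ_19 (v_19(x) = -1 < 0)

ℤ_19 = {x ∈ ℚ_19 : v_19(x) ≥ 0} and ℤ_19^× = {x ∈ ℤ_19 : v_19(x) = 0}. Here v_19(79/1330) = v_19(num) − v_19(den) = -1; compare against these criteria.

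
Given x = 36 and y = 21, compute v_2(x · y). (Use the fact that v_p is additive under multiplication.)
v_2(756) = 2

v_p(x) = 2 (factor: 36 = 2^2 · 9); v_p(y) = 0 (factor: 21 = 2^0 · 21). Additivity: v_p(xy) = v_p(x) + v_p(y) = 2 + 0 = 2. (Direct check: xy = 756 = 2^2 · (189).)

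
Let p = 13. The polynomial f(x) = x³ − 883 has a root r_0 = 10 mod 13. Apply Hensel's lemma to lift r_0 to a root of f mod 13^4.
r_3 = 26257 (mod 28561)

Hensel: r_{i+1} = r_i − f(r_i)/f′(r_i) mod 13^{i+2}, where f′(x) = 3x². Iterate:
  r_0 = 10 (mod 13)
  r_1 = 62 (mod 169)
  r_2 = 2090 (mod 2197)
  r_3 = 26257 (mod 28561)
Final: r = 26257 with f(r) ≡ 0 mod 13^4.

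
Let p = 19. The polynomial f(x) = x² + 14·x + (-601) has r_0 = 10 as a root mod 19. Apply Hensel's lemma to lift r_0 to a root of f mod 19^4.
r_3 = 80513 (mod 130321)

Hensel: r_{i+1} = r_i − f(r_i)·(f′(r_i))^{-1} mod 19^{i+2}, f′(x) = 2x + 14. Iterate:
  r_0 = 10 (mod 19)
  r_1 = 10 (mod 361)
  r_2 = 5064 (mod 6859)
  r_3 = 80513 (mod 130321)
Final: r = 80513 satisfies f(r) ≡ 0 mod 19^4.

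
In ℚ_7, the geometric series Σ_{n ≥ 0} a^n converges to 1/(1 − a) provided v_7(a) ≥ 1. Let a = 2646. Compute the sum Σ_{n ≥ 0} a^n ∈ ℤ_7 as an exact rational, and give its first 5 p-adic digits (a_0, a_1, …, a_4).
Σ a^n = 1/(1 − a) = -1/2645;  first 5 digits = (1, 0, 5, 0, 5)

v_7(a) = 2 ≥ 1, so the series converges in ℤ_7 to 1/(1 − a) = 1/(1 − 2646) = -1/2645. Expand this rational in ℤ_7: compute digits iteratively via d_i = x_i mod 7, x_{i+1} = (x_i − d_i)/7. The first 5 digits are (1, 0, 5, 0, 5).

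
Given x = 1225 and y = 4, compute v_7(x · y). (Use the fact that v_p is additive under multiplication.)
v_7(4900) = 2

v_p(x) = 2 (factor: 1225 = 7^2 · 25); v_p(y) = 0 (factor: 4 = 7^0 · 4). Additivity: v_p(xy) = v_p(x) + v_p(y) = 2 + 0 = 2. (Direct check: xy = 4900 = 7^2 · (100).)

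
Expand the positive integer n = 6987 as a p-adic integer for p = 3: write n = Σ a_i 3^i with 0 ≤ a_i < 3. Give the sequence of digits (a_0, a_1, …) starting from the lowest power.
(a_0, a_1, …) = (0, 1, 2, 0, 2, 1, 0, 0, 1)

Repeated division by 3 gives the digits low-to-high: 6987 = 1·3^1 + 2·3^2 + 2·3^4 + 1·3^5 + 1·3^8. Digit sequence: (0, 1, 2, 0, 2, 1, 0, 0, 1).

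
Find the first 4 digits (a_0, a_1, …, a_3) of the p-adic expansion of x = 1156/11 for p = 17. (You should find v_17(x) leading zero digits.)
(a_0, …, a_3) = (0, 0, 5, 9)

v_17(1156/11) = 2, so a_0 = ... = a_1 = 0. Factor out: x = 17^2 · u with u = 4/11 a unit in ℤ_17. Expand u iteratively via a_{v+i} = u_i mod 17, u_{i+1} = (u_i − a_{v+i})/17:
  u_0 = 4/11;  a_2 = 5;  u_1 = (u_0 − 5)/17 = -3/11
  u_1 = -3/11;  a_3 = 9;  u_2 = (u_1 − 9)/17 = -6/11
Digits: (0, 0, 5, 9).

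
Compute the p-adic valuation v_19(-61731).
v_19(-61731) = 3

v_19(n) is the largest exponent k such that 19^k divides n. Factor out: -61731 = -19^3 · 9. (Sign doesn't affect v_p.) So v_19(-61731) = 3.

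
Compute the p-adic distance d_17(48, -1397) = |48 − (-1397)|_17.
d_17(48, -1397) = 1/289

Step 1 — x − y = 48 − (-1397) = 1445. Step 2 — v_17(1445) = 2 (factor: 1445 = (17^2 · 5); the sign does not affect v_p). Step 3 — |x − y|_17 = 17^{-2} = 1/289.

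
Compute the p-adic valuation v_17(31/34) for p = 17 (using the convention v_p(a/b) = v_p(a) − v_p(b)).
v_17(31/34) = -1

Factor powers of 17 from the numerator and denominator of the reduced fraction: 31 = 17^0 · 31 and 34 = 17^1 · 2. Apply v_p(a/b) = v_p(a) − v_p(b): v_17(31/34) = 0 − 1 = -1.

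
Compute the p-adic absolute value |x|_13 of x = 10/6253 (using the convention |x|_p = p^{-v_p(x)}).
|10/6253|_13 = 169

Step 1 — compute v_13(x) by factoring powers of 13 out of the numerator and denominator: v_13(10/6253) = -2. Step 2 — apply |x|_p = p^{-v_p(x)} = 13^{2} = 169.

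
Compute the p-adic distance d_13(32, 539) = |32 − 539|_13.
d_13(32, 539) = 1/169

Step 1 — x − y = 32 − 539 = -507. Step 2 — v_13(-507) = 2 (factor: -507 = −(13^2 · 3); the sign does not affect v_p). Step 3 — |x − y|_13 = 13^{-2} = 1/169.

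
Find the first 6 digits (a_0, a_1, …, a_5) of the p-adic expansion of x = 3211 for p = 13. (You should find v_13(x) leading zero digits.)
(a_0, …, a_5) = (0, 0, 6, 1, 0, 0)

v_13(3211) = 2, so a_0 = ... = a_1 = 0. Factor out: x = 13^2 · u with u = 19 a unit in ℤ_13. Expand u iteratively via a_{v+i} = u_i mod 13, u_{i+1} = (u_i − a_{v+i})/13:
  u_0 = 19;  a_2 = 6;  u_1 = (u_0 − 6)/13 = 1
  u_1 = 1;  a_3 = 1;  u_2 = (u_1 − 1)/13 = 0
  u_2 = 0;  a_4 = 0;  u_3 = (u_2 − 0)/13 = 0
  u_3 = 0;  a_5 = 0;  u_4 = (u_3 − 0)/13 = 0
Digits: (0, 0, 6, 1, 0, 0).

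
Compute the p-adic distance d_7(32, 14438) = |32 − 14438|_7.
d_7(32, 14438) = 1/2401

Step 1 — x − y = 32 − 14438 = -14406. Step 2 — v_7(-14406) = 4 (factor: -14406 = −(7^4 · 6); the sign does not affect v_p). Step 3 — |x − y|_7 = 7^{-4} = 1/2401.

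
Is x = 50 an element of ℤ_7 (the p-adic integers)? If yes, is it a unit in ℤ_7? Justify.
x ∈ ℤ_7^× (unit); v_7(x) = 0

ℤ_7 = {x ∈ ℚ_7 : v_7(x) ≥ 0} and ℤ_7^× = {x ∈ ℤ_7 : v_7(x) = 0}. Here v_7(50) = v_7(num) − v_7(den) = 0; compare against these criteria.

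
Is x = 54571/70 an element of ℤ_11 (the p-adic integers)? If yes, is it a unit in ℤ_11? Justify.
x ∈ ℤ_11 but not a unit; v_11(x) = 3 > 0

ℤ_11 = {x ∈ ℚ_11 : v_11(x) ≥ 0} and ℤ_11^× = {x ∈ ℤ_11 : v_11(x) = 0}. Here v_11(54571/70) = v_11(num) − v_11(den) = 3; compare against these criteria.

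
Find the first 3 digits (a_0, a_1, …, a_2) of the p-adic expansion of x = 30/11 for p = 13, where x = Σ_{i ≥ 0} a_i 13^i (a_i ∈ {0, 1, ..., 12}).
(a_0, …, a_2) = (11, 10, 11)

v_13(30/11) = 0 (numerator and denominator both coprime to 13), so x ∈ ℤ_13^×. Compute digits iteratively via a_i = x_i mod 13, x_{i+1} = (x_i − a_i)/13, with x_0 = x:
  x_0 = 30/11;  a_0 = 11;  x_1 = (x_0 − 11)/13 = -7/11
  x_1 = -7/11;  a_1 = 10;  x_2 = (x_1 − 10)/13 = -9/11
  x_2 = -9/11;  a_2 = 11;  x_3 = (x_2 − 11)/13 = -10/11
Digits: (11, 10, 11).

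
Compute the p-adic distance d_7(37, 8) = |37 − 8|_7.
d_7(37, 8) = 1

Step 1 — x − y = 37 − 8 = 29. Step 2 — v_7(29) = 0 (factor: 29 = (7^0 · 29); the sign does not affect v_p). Step 3 — |x − y|_7 = 7^{0} = 1.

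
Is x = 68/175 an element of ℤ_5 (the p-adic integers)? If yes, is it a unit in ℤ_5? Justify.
x ∉ ℤ_5 (v_5(x) = -2 < 0)

ℤ_5 = {x ∈ ℚ_5 : v_5(x) ≥ 0} and ℤ_5^× = {x ∈ ℤ_5 : v_5(x) = 0}. Here v_5(68/175) = v_5(num) − v_5(den) = -2; compare against these criteria.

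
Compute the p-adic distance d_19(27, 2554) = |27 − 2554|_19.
d_19(27, 2554) = 1/361

Step 1 — x − y = 27 − 2554 = -2527. Step 2 — v_19(-2527) = 2 (factor: -2527 = −(19^2 · 7); the sign does not affect v_p). Step 3 — |x − y|_19 = 19^{-2} = 1/361.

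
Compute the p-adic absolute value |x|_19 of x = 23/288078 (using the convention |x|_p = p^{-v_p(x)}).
|23/288078|_19 = 6859

Step 1 — compute v_19(x) by factoring powers of 19 out of the numerator and denominator: v_19(23/288078) = -3. Step 2 — apply |x|_p = p^{-v_p(x)} = 19^{3} = 6859.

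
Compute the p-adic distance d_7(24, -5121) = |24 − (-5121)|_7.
d_7(24, -5121) = 1/343

Step 1 — x − y = 24 − (-5121) = 5145. Step 2 — v_7(5145) = 3 (factor: 5145 = (7^3 · 15); the sign does not affect v_p). Step 3 — |x − y|_7 = 7^{-3} = 1/343.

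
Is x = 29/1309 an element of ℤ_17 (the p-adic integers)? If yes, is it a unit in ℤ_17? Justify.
x ∉ ℤ_17 (v_17(x) = -1 < 0)

ℤ_17 = {x ∈ ℚ_17 : v_17(x) ≥ 0} and ℤ_17^× = {x ∈ ℤ_17 : v_17(x) = 0}. Here v_17(29/1309) = v_17(num) − v_17(den) = -1; compare against these criteria.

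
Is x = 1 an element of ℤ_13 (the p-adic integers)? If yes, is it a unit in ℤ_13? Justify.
x ∈ ℤ_13^× (unit); v_13(x) = 0

ℤ_13 = {x ∈ ℚ_13 : v_13(x) ≥ 0} and ℤ_13^× = {x ∈ ℤ_13 : v_13(x) = 0}. Here v_13(1) = v_13(num) − v_13(den) = 0; compare against these criteria.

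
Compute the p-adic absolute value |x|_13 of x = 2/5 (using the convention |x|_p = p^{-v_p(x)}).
|2/5|_13 = 1

Step 1 — compute v_13(x) by factoring powers of 13 out of the numerator and denominator: v_13(2/5) = 0. Step 2 — apply |x|_p = p^{-v_p(x)} = 13^{0} = 1.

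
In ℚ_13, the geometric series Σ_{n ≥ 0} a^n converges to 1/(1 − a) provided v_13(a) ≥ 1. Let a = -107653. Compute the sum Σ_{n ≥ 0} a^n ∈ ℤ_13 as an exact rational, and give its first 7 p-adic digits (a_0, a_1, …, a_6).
Σ a^n = 1/(1 − a) = 1/107654;  first 7 digits = (1, 0, 0, 3, 9, 12, 8)

v_13(a) = 3 ≥ 1, so the series converges in ℤ_13 to 1/(1 − a) = 1/(1 − (-107653)) = 1/107654. Expand this rational in ℤ_13: compute digits iteratively via d_i = x_i mod 13, x_{i+1} = (x_i − d_i)/13. The first 7 digits are (1, 0, 0, 3, 9, 12, 8).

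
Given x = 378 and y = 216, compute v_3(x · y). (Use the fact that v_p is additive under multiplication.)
v_3(81648) = 6

v_p(x) = 3 (factor: 378 = 3^3 · 14); v_p(y) = 3 (factor: 216 = 3^3 · 8). Additivity: v_p(xy) = v_p(x) + v_p(y) = 3 + 3 = 6. (Direct check: xy = 81648 = 3^6 · (112).)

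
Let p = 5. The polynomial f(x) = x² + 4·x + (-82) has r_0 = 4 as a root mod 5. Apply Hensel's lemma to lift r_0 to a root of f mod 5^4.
r_3 = 529 (mod 625)

Hensel: r_{i+1} = r_i − f(r_i)·(f′(r_i))^{-1} mod 5^{i+2}, f′(x) = 2x + 4. Iterate:
  r_0 = 4 (mod 5)
  r_1 = 4 (mod 25)
  r_2 = 29 (mod 125)
  r_3 = 529 (mod 625)
Final: r = 529 satisfies f(r) ≡ 0 mod 5^4.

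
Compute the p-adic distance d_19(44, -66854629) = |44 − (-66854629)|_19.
d_19(44, -66854629) = 1/2476099

Step 1 — x − y = 44 − (-66854629) = 66854673. Step 2 — v_19(66854673) = 5 (factor: 66854673 = (19^5 · 27); the sign does not affect v_p). Step 3 — |x − y|_19 = 19^{-5} = 1/2476099.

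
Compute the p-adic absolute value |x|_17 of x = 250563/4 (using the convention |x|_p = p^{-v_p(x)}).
|250563/4|_17 = 1/83521

Step 1 — compute v_17(x) by factoring powers of 17 out of the numerator and denominator: v_17(250563/4) = 4. Step 2 — apply |x|_p = p^{-v_p(x)} = 17^{-4} = 1/83521.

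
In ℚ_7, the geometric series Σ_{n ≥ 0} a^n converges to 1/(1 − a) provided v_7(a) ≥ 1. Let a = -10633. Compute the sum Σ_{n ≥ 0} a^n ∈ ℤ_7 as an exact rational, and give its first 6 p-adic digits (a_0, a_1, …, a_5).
Σ a^n = 1/(1 − a) = 1/10634;  first 6 digits = (1, 0, 0, 4, 2, 6)

v_7(a) = 3 ≥ 1, so the series converges in ℤ_7 to 1/(1 − a) = 1/(1 − (-10633)) = 1/10634. Expand this rational in ℤ_7: compute digits iteratively via d_i = x_i mod 7, x_{i+1} = (x_i − d_i)/7. The first 6 digits are (1, 0, 0, 4, 2, 6).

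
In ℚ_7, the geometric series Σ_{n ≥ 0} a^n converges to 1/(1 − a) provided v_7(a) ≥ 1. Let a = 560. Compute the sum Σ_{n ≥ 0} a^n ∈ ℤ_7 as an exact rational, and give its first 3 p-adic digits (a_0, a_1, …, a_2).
Σ a^n = 1/(1 − a) = -1/559;  first 3 digits = (1, 3, 6)

v_7(a) = 1 ≥ 1, so the series converges in ℤ_7 to 1/(1 − a) = 1/(1 − 560) = -1/559. Expand this rational in ℤ_7: compute digits iteratively via d_i = x_i mod 7, x_{i+1} = (x_i − d_i)/7. The first 3 digits are (1, 3, 6).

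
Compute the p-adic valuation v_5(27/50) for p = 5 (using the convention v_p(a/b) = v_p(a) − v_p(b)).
v_5(27/50) = -2

Factor powers of 5 from the numerator and denominator of the reduced fraction: 27 = 5^0 · 27 and 50 = 5^2 · 2. Apply v_p(a/b) = v_p(a) − v_p(b): v_5(27/50) = 0 − 2 = -2.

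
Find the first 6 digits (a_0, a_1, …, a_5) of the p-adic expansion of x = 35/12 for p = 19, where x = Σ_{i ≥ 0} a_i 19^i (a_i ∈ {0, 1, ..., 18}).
(a_0, …, a_5) = (14, 1, 11, 1, 11, 1)

v_19(35/12) = 0 (numerator and denominator both coprime to 19), so x ∈ ℤ_19^×. Compute digits iteratively via a_i = x_i mod 19, x_{i+1} = (x_i − a_i)/19, with x_0 = x:
  x_0 = 35/12;  a_0 = 14;  x_1 = (x_0 − 14)/19 = -7/12
  x_1 = -7/12;  a_1 = 1;  x_2 = (x_1 − 1)/19 = -1/12
  x_2 = -1/12;  a_2 = 11;  x_3 = (x_2 − 11)/19 = -7/12
  x_3 = -7/12;  a_3 = 1;  x_4 = (x_3 − 1)/19 = -1/12
  x_4 = -1/12;  a_4 = 11;  x_5 = (x_4 − 11)/19 = -7/12
  x_5 = -7/12;  a_5 = 1;  x_6 = (x_5 − 1)/19 = -1/12
Digits: (14, 1, 11, 1, 11, 1).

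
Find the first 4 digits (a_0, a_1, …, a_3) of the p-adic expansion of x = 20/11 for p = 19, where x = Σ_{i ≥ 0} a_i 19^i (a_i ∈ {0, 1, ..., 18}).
(a_0, …, a_3) = (7, 17, 6, 10)

v_19(20/11) = 0 (numerator and denominator both coprime to 19), so x ∈ ℤ_19^×. Compute digits iteratively via a_i = x_i mod 19, x_{i+1} = (x_i − a_i)/19, with x_0 = x:
  x_0 = 20/11;  a_0 = 7;  x_1 = (x_0 − 7)/19 = -3/11
  x_1 = -3/11;  a_1 = 17;  x_2 = (x_1 − 17)/19 = -10/11
  x_2 = -10/11;  a_2 = 6;  x_3 = (x_2 − 6)/19 = -4/11
  x_3 = -4/11;  a_3 = 10;  x_4 = (x_3 − 10)/19 = -6/11
Digits: (7, 17, 6, 10).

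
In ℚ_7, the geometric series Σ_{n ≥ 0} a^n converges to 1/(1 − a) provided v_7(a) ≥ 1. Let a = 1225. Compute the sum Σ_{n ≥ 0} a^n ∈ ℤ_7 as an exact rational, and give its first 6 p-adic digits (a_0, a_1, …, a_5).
Σ a^n = 1/(1 − a) = -1/1224;  first 6 digits = (1, 0, 4, 3, 2, 5)

v_7(a) = 2 ≥ 1, so the series converges in ℤ_7 to 1/(1 − a) = 1/(1 − 1225) = -1/1224. Expand this rational in ℤ_7: compute digits iteratively via d_i = x_i mod 7, x_{i+1} = (x_i − d_i)/7. The first 6 digits are (1, 0, 4, 3, 2, 5).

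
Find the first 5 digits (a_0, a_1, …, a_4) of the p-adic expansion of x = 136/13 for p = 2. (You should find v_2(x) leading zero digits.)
(a_0, …, a_4) = (0, 0, 0, 1, 0)

v_2(136/13) = 3, so a_0 = ... = a_2 = 0. Factor out: x = 2^3 · u with u = 17/13 a unit in ℤ_2. Expand u iteratively via a_{v+i} = u_i mod 2, u_{i+1} = (u_i − a_{v+i})/2:
  u_0 = 17/13;  a_3 = 1;  u_1 = (u_0 − 1)/2 = 2/13
  u_1 = 2/13;  a_4 = 0;  u_2 = (u_1 − 0)/2 = 1/13
Digits: (0, 0, 0, 1, 0).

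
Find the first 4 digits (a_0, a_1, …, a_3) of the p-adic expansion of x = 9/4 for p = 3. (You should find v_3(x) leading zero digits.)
(a_0, …, a_3) = (0, 0, 1, 2)

v_3(9/4) = 2, so a_0 = ... = a_1 = 0. Factor out: x = 3^2 · u with u = 1/4 a unit in ℤ_3. Expand u iteratively via a_{v+i} = u_i mod 3, u_{i+1} = (u_i − a_{v+i})/3:
  u_0 = 1/4;  a_2 = 1;  u_1 = (u_0 − 1)/3 = -1/4
  u_1 = -1/4;  a_3 = 2;  u_2 = (u_1 − 2)/3 = -3/4
Digits: (0, 0, 1, 2).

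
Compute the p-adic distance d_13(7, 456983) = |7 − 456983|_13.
d_13(7, 456983) = 1/28561

Step 1 — x − y = 7 − 456983 = -456976. Step 2 — v_13(-456976) = 4 (factor: -456976 = −(13^4 · 16); the sign does not affect v_p). Step 3 — |x − y|_13 = 13^{-4} = 1/28561.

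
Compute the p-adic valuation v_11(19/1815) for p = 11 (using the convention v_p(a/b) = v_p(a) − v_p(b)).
v_11(19/1815) = -2

Factor powers of 11 from the numerator and denominator of the reduced fraction: 19 = 11^0 · 19 and 1815 = 11^2 · 15. Apply v_p(a/b) = v_p(a) − v_p(b): v_11(19/1815) = 0 − 2 = -2.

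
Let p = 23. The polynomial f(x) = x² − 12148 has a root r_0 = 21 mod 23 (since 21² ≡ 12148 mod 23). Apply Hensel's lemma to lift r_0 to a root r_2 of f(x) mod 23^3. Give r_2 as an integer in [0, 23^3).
r_2 = 1723 (mod 12167)

Hensel's recurrence: r_{i+1} = r_i − f(r_i)·(f′(r_i))^{-1} mod 23^{i+2}, with f′(x) = 2x. Iterate:
  r_0 = 21 (mod 23)
  r_1 = 136 (mod 529)
  r_2 = 1723 (mod 12167)
Final: r_2 = 1723, and one checks f(r_2) ≡ 0 mod 23^3.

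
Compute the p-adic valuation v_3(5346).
v_3(5346) = 5

v_3(n) is the largest exponent k such that 3^k divides n. Factor out: 5346 = 3^5 · 22. (Sign doesn't affect v_p.) So v_3(5346) = 5.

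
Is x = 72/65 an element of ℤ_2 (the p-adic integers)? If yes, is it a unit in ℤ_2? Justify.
x ∈ ℤ_2 but not a unit; v_2(x) = 3 > 0

ℤ_2 = {x ∈ ℚ_2 : v_2(x) ≥ 0} and ℤ_2^× = {x ∈ ℤ_2 : v_2(x) = 0}. Here v_2(72/65) = v_2(num) − v_2(den) = 3; compare against these criteria.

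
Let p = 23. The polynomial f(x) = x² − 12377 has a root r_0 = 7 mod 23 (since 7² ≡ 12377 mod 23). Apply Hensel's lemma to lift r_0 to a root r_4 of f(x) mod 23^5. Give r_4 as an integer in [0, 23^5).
r_4 = 2630471 (mod 6436343)

Hensel's recurrence: r_{i+1} = r_i − f(r_i)·(f′(r_i))^{-1} mod 23^{i+2}, with f′(x) = 2x. Iterate:
  r_0 = 7 (mod 23)
  r_1 = 283 (mod 529)
  r_2 = 2399 (mod 12167)
  r_3 = 111902 (mod 279841)
  r_4 = 2630471 (mod 6436343)
Final: r_4 = 2630471, and one checks f(r_4) ≡ 0 mod 23^5.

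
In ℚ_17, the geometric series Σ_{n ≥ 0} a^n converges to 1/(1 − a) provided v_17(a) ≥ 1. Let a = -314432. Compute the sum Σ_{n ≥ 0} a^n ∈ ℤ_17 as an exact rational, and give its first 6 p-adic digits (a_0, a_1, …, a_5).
Σ a^n = 1/(1 − a) = 1/314433;  first 6 digits = (1, 0, 0, 4, 13, 16)

v_17(a) = 3 ≥ 1, so the series converges in ℤ_17 to 1/(1 − a) = 1/(1 − (-314432)) = 1/314433. Expand this rational in ℤ_17: compute digits iteratively via d_i = x_i mod 17, x_{i+1} = (x_i − d_i)/17. The first 6 digits are (1, 0, 0, 4, 13, 16).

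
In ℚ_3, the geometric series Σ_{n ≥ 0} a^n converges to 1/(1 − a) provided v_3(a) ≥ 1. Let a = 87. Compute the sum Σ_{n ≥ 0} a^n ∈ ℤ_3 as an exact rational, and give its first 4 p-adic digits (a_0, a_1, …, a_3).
Σ a^n = 1/(1 − a) = -1/86;  first 4 digits = (1, 2, 1, 0)

v_3(a) = 1 ≥ 1, so the series converges in ℤ_3 to 1/(1 − a) = 1/(1 − 87) = -1/86. Expand this rational in ℤ_3: compute digits iteratively via d_i = x_i mod 3, x_{i+1} = (x_i − d_i)/3. The first 4 digits are (1, 2, 1, 0).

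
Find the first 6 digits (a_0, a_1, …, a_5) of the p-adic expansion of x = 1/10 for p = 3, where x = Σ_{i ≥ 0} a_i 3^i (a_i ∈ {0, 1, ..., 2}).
(a_0, …, a_5) = (1, 0, 2, 2, 0, 0)

v_3(1/10) = 0 (numerator and denominator both coprime to 3), so x ∈ ℤ_3^×. Compute digits iteratively via a_i = x_i mod 3, x_{i+1} = (x_i − a_i)/3, with x_0 = x:
  x_0 = 1/10;  a_0 = 1;  x_1 = (x_0 − 1)/3 = -3/10
  x_1 = -3/10;  a_1 = 0;  x_2 = (x_1 − 0)/3 = -1/10
  x_2 = -1/10;  a_2 = 2;  x_3 = (x_2 − 2)/3 = -7/10
  x_3 = -7/10;  a_3 = 2;  x_4 = (x_3 − 2)/3 = -9/10
  x_4 = -9/10;  a_4 = 0;  x_5 = (x_4 − 0)/3 = -3/10
  x_5 = -3/10;  a_5 = 0;  x_6 = (x_5 − 0)/3 = -1/10
Digits: (1, 0, 2, 2, 0, 0).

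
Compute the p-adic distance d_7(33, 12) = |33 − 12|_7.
d_7(33, 12) = 1/7

Step 1 — x − y = 33 − 12 = 21. Step 2 — v_7(21) = 1 (factor: 21 = (7^1 · 3); the sign does not affect v_p). Step 3 — |x − y|_7 = 7^{-1} = 1/7.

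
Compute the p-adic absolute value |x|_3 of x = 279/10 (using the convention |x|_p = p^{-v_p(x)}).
|279/10|_3 = 1/9

Step 1 — compute v_3(x) by factoring powers of 3 out of the numerator and denominator: v_3(279/10) = 2. Step 2 — apply |x|_p = p^{-v_p(x)} = 3^{-2} = 1/9.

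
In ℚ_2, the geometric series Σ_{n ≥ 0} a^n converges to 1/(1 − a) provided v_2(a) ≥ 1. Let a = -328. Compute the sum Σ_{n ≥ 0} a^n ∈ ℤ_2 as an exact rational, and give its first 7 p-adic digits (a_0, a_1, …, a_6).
Σ a^n = 1/(1 − a) = 1/329;  first 7 digits = (1, 0, 0, 1, 1, 1, 1)

v_2(a) = 3 ≥ 1, so the series converges in ℤ_2 to 1/(1 − a) = 1/(1 − (-328)) = 1/329. Expand this rational in ℤ_2: compute digits iteratively via d_i = x_i mod 2, x_{i+1} = (x_i − d_i)/2. The first 7 digits are (1, 0, 0, 1, 1, 1, 1).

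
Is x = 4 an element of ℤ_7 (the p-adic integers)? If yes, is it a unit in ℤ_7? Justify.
x ∈ ℤ_7^× (unit); v_7(x) = 0

ℤ_7 = {x ∈ ℚ_7 : v_7(x) ≥ 0} and ℤ_7^× = {x ∈ ℤ_7 : v_7(x) = 0}. Here v_7(4) = v_7(num) − v_7(den) = 0; compare against these criteria.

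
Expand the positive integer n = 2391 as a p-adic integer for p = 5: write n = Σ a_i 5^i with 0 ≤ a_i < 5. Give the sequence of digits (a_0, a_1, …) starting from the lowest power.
(a_0, a_1, …) = (1, 3, 0, 4, 3)

Repeated division by 5 gives the digits low-to-high: 2391 = 1 + 3·5^1 + 4·5^3 + 3·5^4. Digit sequence: (1, 3, 0, 4, 3).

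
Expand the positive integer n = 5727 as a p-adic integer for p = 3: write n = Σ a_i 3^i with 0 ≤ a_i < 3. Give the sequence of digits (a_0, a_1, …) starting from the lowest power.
(a_0, a_1, …) = (0, 1, 0, 2, 1, 2, 1, 2)

Repeated division by 3 gives the digits low-to-high: 5727 = 1·3^1 + 2·3^3 + 1·3^4 + 2·3^5 + 1·3^6 + 2·3^7. Digit sequence: (0, 1, 0, 2, 1, 2, 1, 2).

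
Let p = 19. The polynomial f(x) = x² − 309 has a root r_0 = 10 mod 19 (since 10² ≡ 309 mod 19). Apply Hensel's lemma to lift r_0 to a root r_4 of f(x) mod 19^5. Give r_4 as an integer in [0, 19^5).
r_4 = 446415 (mod 2476099)

Hensel's recurrence: r_{i+1} = r_i − f(r_i)·(f′(r_i))^{-1} mod 19^{i+2}, with f′(x) = 2x. Iterate:
  r_0 = 10 (mod 19)
  r_1 = 219 (mod 361)
  r_2 = 580 (mod 6859)
  r_3 = 55452 (mod 130321)
  r_4 = 446415 (mod 2476099)
Final: r_4 = 446415, and one checks f(r_4) ≡ 0 mod 19^5.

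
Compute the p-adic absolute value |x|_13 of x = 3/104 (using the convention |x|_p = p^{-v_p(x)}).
|3/104|_13 = 13

Step 1 — compute v_13(x) by factoring powers of 13 out of the numerator and denominator: v_13(3/104) = -1. Step 2 — apply |x|_p = p^{-v_p(x)} = 13^{1} = 13.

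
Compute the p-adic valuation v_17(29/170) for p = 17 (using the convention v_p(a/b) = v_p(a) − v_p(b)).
v_17(29/170) = -1

Factor powers of 17 from the numerator and denominator of the reduced fraction: 29 = 17^0 · 29 and 170 = 17^1 · 10. Apply v_p(a/b) = v_p(a) − v_p(b): v_17(29/170) = 0 − 1 = -1.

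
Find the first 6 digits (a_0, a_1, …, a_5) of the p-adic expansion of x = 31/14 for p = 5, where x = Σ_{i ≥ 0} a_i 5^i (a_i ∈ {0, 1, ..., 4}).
(a_0, …, a_5) = (4, 0, 1, 3, 4, 3)

v_5(31/14) = 0 (numerator and denominator both coprime to 5), so x ∈ ℤ_5^×. Compute digits iteratively via a_i = x_i mod 5, x_{i+1} = (x_i − a_i)/5, with x_0 = x:
  x_0 = 31/14;  a_0 = 4;  x_1 = (x_0 − 4)/5 = -5/14
  x_1 = -5/14;  a_1 = 0;  x_2 = (x_1 − 0)/5 = -1/14
  x_2 = -1/14;  a_2 = 1;  x_3 = (x_2 − 1)/5 = -3/14
  x_3 = -3/14;  a_3 = 3;  x_4 = (x_3 − 3)/5 = -9/14
  x_4 = -9/14;  a_4 = 4;  x_5 = (x_4 − 4)/5 = -13/14
  x_5 = -13/14;  a_5 = 3;  x_6 = (x_5 − 3)/5 = -11/14
Digits: (4, 0, 1, 3, 4, 3).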